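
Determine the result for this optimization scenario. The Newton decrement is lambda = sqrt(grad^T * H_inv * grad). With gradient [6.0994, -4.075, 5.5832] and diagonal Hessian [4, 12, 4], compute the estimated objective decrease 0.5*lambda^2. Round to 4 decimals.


Step 1: H is diagonal, so H^(-1) * g = [1.5249, -0.3396, 1.3958].
Step 2: g^T H^(-1) g = sum_i g_i^2 / H_ii
  = (6.0994)^2/4 + (-4.075)^2/12 + (5.5832)^2/4
  = 9.3007 + 1.3838 + 7.793 = 18.4775
Step 3: Objective decrease = 0.5 * g^T H^(-1) g = 9.2388


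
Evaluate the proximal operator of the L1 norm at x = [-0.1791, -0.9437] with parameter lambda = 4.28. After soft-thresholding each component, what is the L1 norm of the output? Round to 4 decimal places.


Soft-thresholding with lambda = 4.28:
prox(-0.1791) = sign(-0.1791)*max(|-0.1791| - 4.28, 0) = 0.0
prox(-0.9437) = sign(-0.9437)*max(|-0.9437| - 4.28, 0) = 0.0
prox(x) = [0.0, 0.0]
||prox(x)||_1 = 0.0 + 0.0 = 0.0


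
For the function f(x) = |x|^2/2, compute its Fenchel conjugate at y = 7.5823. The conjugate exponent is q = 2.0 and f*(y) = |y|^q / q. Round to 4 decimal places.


The conjugate exponent q satisfies 1/p + 1/q = 1.
p = 2, so q = 2/(2 - 1) = 2.0
|y|^q = 7.5823^2.0 = 57.4913
f*(7.5823) = 57.4913 / 2.0 = 28.7456


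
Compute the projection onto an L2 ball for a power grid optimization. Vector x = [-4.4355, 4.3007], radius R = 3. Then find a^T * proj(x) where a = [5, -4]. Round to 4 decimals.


Step 1: Compute ||x|| (intermediates to 6 decimals).
||x|| = sqrt((-4.4355)^2 + 4.3007^2) = 6.178162
Step 2: Project.
Since ||x|| > R, scale = R/||x|| = 3/6.178162 = 0.485581, proj(x) = scale * x
proj(x) = [-2.153795, 2.088338]
Step 3: Dot product.
a^T * proj(x) = 5*(-2.153795) - 4*2.088338 = -19.1223


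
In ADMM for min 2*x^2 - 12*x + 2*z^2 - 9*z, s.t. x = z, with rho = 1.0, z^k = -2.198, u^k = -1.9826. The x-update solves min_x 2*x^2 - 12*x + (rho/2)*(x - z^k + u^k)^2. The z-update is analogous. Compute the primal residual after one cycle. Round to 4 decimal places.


ADMM iteration with rho = 1.0, z^k = -2.198, u^k = -1.9826
Step 1: x-update.
Minimize 2*x^2 - 12*x + (1.0/2)*(x + 2.198 - 1.9826)^2
FOC: (2*2 + 1.0)*x = 12 + 1.0*(-2.198 + 1.9826)
x^{k+1} = 2.3569
Step 2: z-update.
Minimize 2*z^2 - 9*z + (1.0/2)*(2.3569 - z - 1.9826)^2
FOC: (2*2 + 1.0)*z = 9 + 1.0*(2.3569 - 1.9826)
z^{k+1} = 1.8749
Step 3: u-update.
u^{k+1} = -1.9826 + 2.3569 - 1.8749 = -1.5005
Step 4: Primal residual = |2.3569 - 1.8749| = 0.4821


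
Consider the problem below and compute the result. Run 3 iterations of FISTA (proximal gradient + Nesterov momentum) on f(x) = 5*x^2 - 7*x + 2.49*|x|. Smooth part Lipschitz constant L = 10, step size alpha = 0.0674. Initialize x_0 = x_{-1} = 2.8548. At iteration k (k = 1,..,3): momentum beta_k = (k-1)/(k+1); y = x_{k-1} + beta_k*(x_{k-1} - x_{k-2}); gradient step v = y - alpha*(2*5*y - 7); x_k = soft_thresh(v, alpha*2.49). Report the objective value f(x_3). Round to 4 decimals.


FISTA on f(x) = 5*x^2 - 7*x + 2.49*|x|
L = 10, alpha = 0.0674
Iteration 1: beta = 0.0, y = 2.8548 + 0.0*(2.8548 - 2.8548) = 2.8548
  grad(y) = 21.548, v = y - alpha*grad = 1.4025
  prox(v) = soft_thresh(1.4025, 0.1678) = 1.2346
Iteration 2: beta = 0.3333, y = 1.2346 + 0.3333*(1.2346 - 2.8548) = 0.6946
  grad(y) = -0.0541, v = y - alpha*grad = 0.6982
  prox(v) = soft_thresh(0.6982, 0.1678) = 0.5304
Iteration 3: beta = 0.5, y = 0.5304 + 0.5*(0.5304 - 1.2346) = 0.1783
  grad(y) = -5.2171, v = y - alpha*grad = 0.5299
  prox(v) = soft_thresh(0.5299, 0.1678) = 0.3621
f(x_3) = 5*0.3621^2 - 7*0.3621 + 2.49*|0.3621| = -0.9775


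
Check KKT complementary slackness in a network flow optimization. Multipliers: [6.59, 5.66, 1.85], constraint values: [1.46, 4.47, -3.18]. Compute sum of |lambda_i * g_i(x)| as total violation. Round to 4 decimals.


KKT complementary slackness check:
lambda_1 * g_1 = 6.59 * 1.46 = 9.6214
lambda_2 * g_2 = 5.66 * 4.47 = 25.3002
lambda_3 * g_3 = 1.85 * -3.18 = -5.883
Total violation = 9.6214 + 25.3002 + 5.883 = 40.8046


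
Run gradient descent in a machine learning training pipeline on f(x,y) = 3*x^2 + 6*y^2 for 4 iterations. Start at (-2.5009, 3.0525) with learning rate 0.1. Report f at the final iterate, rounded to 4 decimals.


Gradient descent on f(x,y) = 3*x^2 + 6*y^2.
Starting point: (-2.5009, 3.0525), alpha = 0.1
Step 1: grad_x = 2*3*-2.5009 = -15.0054, grad_y = 2*6*3.0525 = 36.63
  x_1 = -2.5009 - 0.1*-15.0054 = -1.0004
  y_1 = 3.0525 - 0.1*36.63 = -0.6105
Step 2: grad_x = 2*3*-1.0004 = -6.0022, grad_y = 2*6*-0.6105 = -7.326
  x_2 = -1.0004 - 0.1*-6.0022 = -0.4001
  y_2 = -0.6105 - 0.1*-7.326 = 0.1221
Step 3: grad_x = 2*3*-0.4001 = -2.4009, grad_y = 2*6*0.1221 = 1.4652
  x_3 = -0.4001 - 0.1*-2.4009 = -0.1601
  y_3 = 0.1221 - 0.1*1.4652 = -0.0244
Step 4: grad_x = 2*3*-0.1601 = -0.9603, grad_y = 2*6*-0.0244 = -0.293
  x_4 = -0.1601 - 0.1*-0.9603 = -0.064
  y_4 = -0.0244 - 0.1*-0.293 = 0.0049
f(-0.064, 0.0049) = 3*(-0.064)^2 + 6*0.0049^2 = 0.0124


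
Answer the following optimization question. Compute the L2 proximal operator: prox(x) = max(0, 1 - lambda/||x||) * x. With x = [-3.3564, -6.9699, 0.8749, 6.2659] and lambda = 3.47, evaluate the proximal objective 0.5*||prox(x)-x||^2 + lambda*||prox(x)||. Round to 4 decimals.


Step 1: Compute ||x||.
||x|| = 9.9936
Step 2: Compute scaling factor.
scale = max(0, 1 - 3.47/9.9936) = 0.6528
Step 3: prox(x) = [-2.191, -4.5498, 0.5711, 4.0902]
||prox(x)|| = 6.5236
Step 4: Proximal objective.
0.5*||prox-x||^2 = 6.0205
lambda*||prox|| = 22.6369
Total = 28.6573


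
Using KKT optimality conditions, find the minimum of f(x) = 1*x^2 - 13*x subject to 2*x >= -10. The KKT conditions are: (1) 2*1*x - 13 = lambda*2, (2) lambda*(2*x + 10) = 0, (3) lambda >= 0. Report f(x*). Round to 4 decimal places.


Step 1: Try lambda = 0 (constraint inactive).
Stationarity: 2*1*x - 13 = 0
x* = 13/(2*1) = 6.5
Check constraint: 2*6.5 = 13.0 >= -10 -- satisfied.
Step 2: Compute optimal value.
f(x*) = 1*6.5^2 - 13*6.5 = -42.25


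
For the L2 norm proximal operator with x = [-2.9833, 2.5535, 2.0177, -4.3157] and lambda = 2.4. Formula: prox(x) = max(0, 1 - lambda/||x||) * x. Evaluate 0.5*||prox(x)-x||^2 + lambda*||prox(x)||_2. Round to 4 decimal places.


Step 1: Compute ||x||.
||x|| = 6.1739
Step 2: Compute scaling factor.
scale = max(0, 1 - 2.4/6.1739) = 0.6113
Step 3: prox(x) = [-1.8236, 1.5609, 1.2334, -2.638]
||prox(x)|| = 3.7739
Step 4: Proximal objective.
0.5*||prox-x||^2 = 2.88
lambda*||prox|| = 9.0574
Total = 11.9373


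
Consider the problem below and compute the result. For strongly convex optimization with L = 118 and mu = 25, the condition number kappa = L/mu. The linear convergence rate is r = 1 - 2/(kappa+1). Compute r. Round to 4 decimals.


Step 1: Compute the condition number.
kappa = L/mu = 118/25 = 4.72
Step 2: Compute the convergence rate.
r = 1 - 2/(kappa + 1) = 1 - 2*mu/(L + mu) = (L - mu)/(L + mu) = 93/143 = 0.6503


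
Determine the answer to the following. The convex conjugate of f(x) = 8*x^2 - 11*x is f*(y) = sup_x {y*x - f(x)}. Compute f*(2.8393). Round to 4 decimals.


f*(y) = sup_x {y*x - a*x^2 - b*x} = sup_x {(y-b)*x - a*x^2}
FOC: (y - b) - 2a*x = 0 => x* = (y - b)/(2a)
x* = (2.8393 + 11)/(2*8) = 0.865
f*(2.8393) = (y-b)^2/(4a) = (2.8393 + 11)^2/(4*8)
= 191.5262/32 = 5.9852


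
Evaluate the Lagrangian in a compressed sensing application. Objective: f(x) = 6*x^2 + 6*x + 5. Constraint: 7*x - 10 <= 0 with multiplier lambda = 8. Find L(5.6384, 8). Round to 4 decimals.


Step 1: Evaluate f(x).
f(5.6384) = 6*5.6384^2 + 6*5.6384 + 5 = 229.5797
Step 2: Evaluate g(x).
g(5.6384) = 7*5.6384 - 10 = 29.4688
Step 3: Compute Lagrangian.
L = 229.5797 + 8*29.4688 = 465.3301


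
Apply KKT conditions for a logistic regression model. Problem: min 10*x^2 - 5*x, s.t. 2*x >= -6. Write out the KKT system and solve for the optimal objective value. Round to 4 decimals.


Step 1: Try lambda = 0 (constraint inactive).
Stationarity: 2*10*x - 5 = 0
x* = 5/(2*10) = 0.25
Check constraint: 2*0.25 = 0.5 >= -6 -- satisfied.
Step 2: Compute optimal value.
f(x*) = 10*0.25^2 - 5*0.25 = -0.625


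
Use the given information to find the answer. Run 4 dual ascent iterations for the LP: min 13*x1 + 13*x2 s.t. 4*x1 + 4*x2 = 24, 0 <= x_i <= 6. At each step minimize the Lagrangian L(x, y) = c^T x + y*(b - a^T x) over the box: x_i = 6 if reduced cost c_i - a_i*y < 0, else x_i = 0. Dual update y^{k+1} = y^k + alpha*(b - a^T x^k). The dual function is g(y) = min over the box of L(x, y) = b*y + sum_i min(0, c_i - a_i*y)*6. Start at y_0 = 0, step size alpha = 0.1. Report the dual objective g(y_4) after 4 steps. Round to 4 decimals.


Dual ascent for LP: min 13*x1 + 13*x2, 4*x1 + 4*x2 = 24, 0 <= x_i <= 6
Step 1: y^k = 0.0, reduced costs: (13.0, 13.0)
  x^k = (0.0, 0.0), subgradient = b - a^T x = 24.0
  y^{k+1} = 0.0 + 0.1*24.0 = 2.4
Step 2: y^k = 2.4, reduced costs: (3.4, 3.4)
  x^k = (0.0, 0.0), subgradient = b - a^T x = 24.0
  y^{k+1} = 2.4 + 0.1*24.0 = 4.8
Step 3: y^k = 4.8, reduced costs: (-6.2, -6.2)
  x^k = (6.0, 6.0), subgradient = b - a^T x = -24.0
  y^{k+1} = 4.8 + 0.1*-24.0 = 2.4
Step 4: y^k = 2.4, reduced costs: (3.4, 3.4)
  x^k = (0.0, 0.0), subgradient = b - a^T x = 24.0
  y^{k+1} = 2.4 + 0.1*24.0 = 4.8
Dual objective at y_4 = 4.8: reduced costs (-6.2, -6.2), box minimizer x = (6.0, 6.0)
g(y_4) = b*y + (c1 - a1*y)*x1 + (c2 - a2*y)*x2 = 24*4.8 + (-6.2)*6.0 + (-6.2)*6.0 = 115.2 - 37.2 - 37.2 = 40.8


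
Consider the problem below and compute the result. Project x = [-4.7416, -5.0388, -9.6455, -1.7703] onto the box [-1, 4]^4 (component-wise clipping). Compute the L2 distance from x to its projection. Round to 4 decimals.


Project each component onto [-1, 4].
clip(-4.7416) = -1.0, clip(-5.0388) = -1.0, clip(-9.6455) = -1.0, clip(-1.7703) = -1.0
Projection = [-1.0, -1.0, -1.0, -1.0]
Squared diffs: [13.9996, 16.3119, 74.7447, 0.5934]
Distance = sqrt(105.6496) = 10.2786


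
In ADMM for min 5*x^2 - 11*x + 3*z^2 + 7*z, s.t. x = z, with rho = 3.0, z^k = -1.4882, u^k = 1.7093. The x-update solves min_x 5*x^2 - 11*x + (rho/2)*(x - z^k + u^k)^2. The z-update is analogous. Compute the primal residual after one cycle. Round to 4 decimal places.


ADMM iteration with rho = 3.0, z^k = -1.4882, u^k = 1.7093
Step 1: x-update.
Minimize 5*x^2 - 11*x + (3.0/2)*(x + 1.4882 + 1.7093)^2
FOC: (2*5 + 3.0)*x = 11 + 3.0*(-1.4882 - 1.7093)
x^{k+1} = 0.1083
Step 2: z-update.
Minimize 3*z^2 + 7*z + (3.0/2)*(0.1083 - z + 1.7093)^2
FOC: (2*3 + 3.0)*z = -7 + 3.0*(0.1083 + 1.7093)
z^{k+1} = -0.1719
Step 3: u-update.
u^{k+1} = 1.7093 + 0.1083 + 0.1719 = 1.9895
Step 4: Primal residual = |0.1083 + 0.1719| = 0.2802


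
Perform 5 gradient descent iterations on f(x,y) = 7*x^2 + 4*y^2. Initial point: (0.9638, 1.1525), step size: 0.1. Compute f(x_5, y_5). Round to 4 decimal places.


Gradient descent on f(x,y) = 7*x^2 + 4*y^2.
Starting point: (0.9638, 1.1525), alpha = 0.1
Step 1: grad_x = 2*7*0.9638 = 13.4932, grad_y = 2*4*1.1525 = 9.22
  x_1 = 0.9638 - 0.1*13.4932 = -0.3855
  y_1 = 1.1525 - 0.1*9.22 = 0.2305
Step 2: grad_x = 2*7*-0.3855 = -5.3973, grad_y = 2*4*0.2305 = 1.844
  x_2 = -0.3855 - 0.1*-5.3973 = 0.1542
  y_2 = 0.2305 - 0.1*1.844 = 0.0461
Step 3: grad_x = 2*7*0.1542 = 2.1589, grad_y = 2*4*0.0461 = 0.3688
  x_3 = 0.1542 - 0.1*2.1589 = -0.0617
  y_3 = 0.0461 - 0.1*0.3688 = 0.0092
Step 4: grad_x = 2*7*-0.0617 = -0.8636, grad_y = 2*4*0.0092 = 0.0738
  x_4 = -0.0617 - 0.1*-0.8636 = 0.0247
  y_4 = 0.0092 - 0.1*0.0738 = 0.0018
Step 5: grad_x = 2*7*0.0247 = 0.3454, grad_y = 2*4*0.0018 = 0.0148
  x_5 = 0.0247 - 0.1*0.3454 = -0.0099
  y_5 = 0.0018 - 0.1*0.0148 = 0.0004
f(-0.0099, 0.0004) = 7*(-0.0099)^2 + 4*0.0004^2 = 0.0007


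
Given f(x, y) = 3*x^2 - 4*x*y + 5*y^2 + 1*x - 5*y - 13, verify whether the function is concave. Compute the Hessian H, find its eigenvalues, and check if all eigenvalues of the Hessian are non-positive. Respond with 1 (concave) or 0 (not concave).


The Hessian of f(x,y) = 3*x^2 - 4*x*y + 5*y^2 + 1*x - 5*y - 13 is:
H = [[6, -4], [-4, 10]]
Trace = 6 + 10 = 16
Determinant = 6*10 - (-4)^2 = 44
Discriminant = (16)^2 - 4*44 = 80.0
Eigenvalues: lambda_1 = 3.5279, lambda_2 = 12.4721
The function is not concave.

0


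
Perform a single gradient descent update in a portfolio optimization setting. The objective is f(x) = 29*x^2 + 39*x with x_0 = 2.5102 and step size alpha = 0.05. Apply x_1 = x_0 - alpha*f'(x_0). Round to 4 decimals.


We compute the gradient at x_0 and apply the update.
f'(x) = 58*x + 39
f'(2.5102) = 58*2.5102 + 39 = 184.5916
x_1 = 2.5102 - 0.05*184.5916 = -6.7194


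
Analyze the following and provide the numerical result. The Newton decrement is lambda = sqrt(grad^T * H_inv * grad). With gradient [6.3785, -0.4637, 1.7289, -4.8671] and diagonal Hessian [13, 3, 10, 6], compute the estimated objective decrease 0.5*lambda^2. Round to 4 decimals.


Step 1: H is diagonal, so H^(-1) * g = [0.4907, -0.1546, 0.1729, -0.8112].
Step 2: g^T H^(-1) g = sum_i g_i^2 / H_ii
  = (6.3785)^2/13 + (-0.4637)^2/3 + (1.7289)^2/10 + (-4.8671)^2/6
  = 3.1296 + 0.0717 + 0.2989 + 3.9481 = 7.4483
Step 3: Objective decrease = 0.5 * g^T H^(-1) g = 3.7242


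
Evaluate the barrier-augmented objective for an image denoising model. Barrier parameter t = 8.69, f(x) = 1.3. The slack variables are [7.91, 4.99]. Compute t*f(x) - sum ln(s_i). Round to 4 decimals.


Step 1: Compute log-barrier.
ln values: [2.0681, 1.6074]
phi = -(2.0681 + 1.6074) = -3.6756
Step 2: Compute augmented objective.
t*f(x) = 8.69*1.3 = 11.297
Total = 11.297 - 3.6756 = 7.6214


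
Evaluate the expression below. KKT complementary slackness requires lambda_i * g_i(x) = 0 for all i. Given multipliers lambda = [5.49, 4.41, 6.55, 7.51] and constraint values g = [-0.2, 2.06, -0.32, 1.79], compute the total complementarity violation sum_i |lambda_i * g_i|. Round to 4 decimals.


KKT complementary slackness check:
lambda_1 * g_1 = 5.49 * -0.2 = -1.098
lambda_2 * g_2 = 4.41 * 2.06 = 9.0846
lambda_3 * g_3 = 6.55 * -0.32 = -2.096
lambda_4 * g_4 = 7.51 * 1.79 = 13.4429
Total violation = 1.098 + 9.0846 + 2.096 + 13.4429 = 25.7215


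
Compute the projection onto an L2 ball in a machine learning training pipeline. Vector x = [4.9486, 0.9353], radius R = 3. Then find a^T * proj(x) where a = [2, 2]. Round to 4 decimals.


Step 1: Compute ||x|| (intermediates to 6 decimals).
||x|| = sqrt(4.9486^2 + 0.9353^2) = 5.036212
Step 2: Project.
Since ||x|| > R, scale = R/||x|| = 3/5.036212 = 0.595686, proj(x) = scale * x
proj(x) = [2.947812, 0.557145]
Step 3: Dot product.
a^T * proj(x) = 2*2.947812 + 2*0.557145 = 7.0099


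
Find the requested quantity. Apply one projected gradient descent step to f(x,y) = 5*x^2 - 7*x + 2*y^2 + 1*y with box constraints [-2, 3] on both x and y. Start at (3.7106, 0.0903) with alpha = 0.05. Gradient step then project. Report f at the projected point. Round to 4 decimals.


Step 1: Compute gradient at (3.7106, 0.0903).
grad_x = 2*5*3.7106 - 7 = 30.106
grad_y = 2*2*0.0903 + 1 = 1.3612
Step 2: Gradient step.
x_raw = 3.7106 - 0.05*30.106 = 2.2053
y_raw = 0.0903 - 0.05*1.3612 = 0.0222
Step 3: Project onto [-2, 3].
x_proj = clip(2.2053) = 2.2053
y_proj = clip(0.0222) = 0.0222
Step 4: Evaluate f.
f(2.2053, 0.0222) = 8.9029


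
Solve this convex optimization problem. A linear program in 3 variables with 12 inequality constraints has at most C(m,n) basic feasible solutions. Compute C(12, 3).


Each vertex corresponds to some choice of n active constraints out of m, so the number of vertices is at most C(m, n) = m! / (n!(m-n)!).
m = 12, n = 3
Numerator: 12 * 11 * 10
Denominator: 3! = 6
C(12, 3) = 220


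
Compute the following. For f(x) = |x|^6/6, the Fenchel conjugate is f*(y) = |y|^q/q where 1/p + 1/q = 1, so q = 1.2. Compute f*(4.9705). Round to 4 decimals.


The conjugate exponent q satisfies 1/p + 1/q = 1.
p = 6, so q = 6/(6 - 1) = 1.2
|y|^q = 4.9705^1.2 = 6.8498
f*(4.9705) = 6.8498 / 1.2 = 5.7082


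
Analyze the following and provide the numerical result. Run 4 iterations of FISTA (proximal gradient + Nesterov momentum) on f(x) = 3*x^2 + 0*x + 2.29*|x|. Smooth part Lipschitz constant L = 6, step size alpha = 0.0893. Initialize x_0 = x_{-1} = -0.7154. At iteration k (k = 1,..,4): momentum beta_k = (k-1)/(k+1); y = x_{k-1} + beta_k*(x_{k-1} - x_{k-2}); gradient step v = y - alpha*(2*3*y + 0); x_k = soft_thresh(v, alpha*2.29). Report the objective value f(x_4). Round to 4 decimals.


FISTA on f(x) = 3*x^2 + 0*x + 2.29*|x|
L = 6, alpha = 0.0893
Iteration 1: beta = 0.0, y = -0.7154 + 0.0*(-0.7154 + 0.7154) = -0.7154
  grad(y) = -4.2924, v = y - alpha*grad = -0.3321
  prox(v) = soft_thresh(-0.3321, 0.2045) = -0.1276
Iteration 2: beta = 0.3333, y = -0.1276 + 0.3333*(-0.1276 + 0.7154) = 0.0683
  grad(y) = 0.4101, v = y - alpha*grad = 0.0317
  prox(v) = soft_thresh(0.0317, 0.2045) = 0.0
Iteration 3: beta = 0.5, y = 0.0 + 0.5*(0.0 + 0.1276) = 0.0638
  grad(y) = 0.3828, v = y - alpha*grad = 0.0296
  prox(v) = soft_thresh(0.0296, 0.2045) = 0.0
Iteration 4: beta = 0.6, y = 0.0 + 0.6*(0.0 - 0.0) = 0.0
  grad(y) = 0.0, v = y - alpha*grad = 0.0
  prox(v) = soft_thresh(0.0, 0.2045) = 0.0
f(x_4) = 3*0.0^2 + 0*0.0 + 2.29*|0.0| = 0.0


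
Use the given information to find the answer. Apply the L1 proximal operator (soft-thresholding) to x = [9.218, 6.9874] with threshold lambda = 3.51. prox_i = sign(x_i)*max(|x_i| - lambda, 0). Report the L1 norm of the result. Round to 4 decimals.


Soft-thresholding with lambda = 3.51:
prox(9.218) = sign(9.218)*max(|9.218| - 3.51, 0) = 5.708
prox(6.9874) = sign(6.9874)*max(|6.9874| - 3.51, 0) = 3.4774
prox(x) = [5.708, 3.4774]
||prox(x)||_1 = 5.708 + 3.4774 = 9.1854


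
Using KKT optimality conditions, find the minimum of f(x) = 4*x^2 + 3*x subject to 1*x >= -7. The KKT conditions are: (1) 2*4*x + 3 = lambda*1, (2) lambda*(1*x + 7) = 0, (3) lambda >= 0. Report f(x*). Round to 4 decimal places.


Step 1: Try lambda = 0 (constraint inactive).
Stationarity: 2*4*x + 3 = 0
x* = -3/(2*4) = -0.375
Check constraint: 1*-0.375 = -0.375 >= -7 -- satisfied.
Step 2: Compute optimal value.
f(x*) = 4*(-0.375)^2 + 3*(-0.375) = -0.5625


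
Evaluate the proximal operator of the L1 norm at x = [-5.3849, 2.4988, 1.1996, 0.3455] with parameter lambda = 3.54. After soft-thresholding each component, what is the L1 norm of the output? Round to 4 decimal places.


Soft-thresholding with lambda = 3.54:
prox(-5.3849) = sign(-5.3849)*max(|-5.3849| - 3.54, 0) = -1.8449
prox(2.4988) = sign(2.4988)*max(|2.4988| - 3.54, 0) = 0.0
prox(1.1996) = sign(1.1996)*max(|1.1996| - 3.54, 0) = 0.0
prox(0.3455) = sign(0.3455)*max(|0.3455| - 3.54, 0) = 0.0
prox(x) = [-1.8449, 0.0, 0.0, 0.0]
||prox(x)||_1 = 1.8449 + 0.0 + 0.0 + 0.0 = 1.8449


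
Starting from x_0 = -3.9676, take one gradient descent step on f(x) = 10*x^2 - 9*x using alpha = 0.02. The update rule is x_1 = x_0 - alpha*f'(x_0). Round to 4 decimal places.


We compute the gradient at x_0 and apply the update.
f'(x) = 20*x - 9
f'(-3.9676) = 20*-3.9676 - 9 = -88.352
x_1 = -3.9676 - 0.02*-88.352 = -2.2006


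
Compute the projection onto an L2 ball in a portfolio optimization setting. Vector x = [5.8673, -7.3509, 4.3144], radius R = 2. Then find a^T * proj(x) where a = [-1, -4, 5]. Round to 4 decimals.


Step 1: Compute ||x|| (intermediates to 6 decimals).
||x|| = sqrt(5.8673^2 + (-7.3509)^2 + 4.3144^2) = 10.347704
Step 2: Project.
Since ||x|| > R, scale = R/||x|| = 2/10.347704 = 0.19328, proj(x) = scale * x
proj(x) = [1.134032, -1.420782, 0.833887]
Step 3: Dot product.
a^T * proj(x) = -1*1.134032 - 4*(-1.420782) + 5*0.833887 = 8.7185


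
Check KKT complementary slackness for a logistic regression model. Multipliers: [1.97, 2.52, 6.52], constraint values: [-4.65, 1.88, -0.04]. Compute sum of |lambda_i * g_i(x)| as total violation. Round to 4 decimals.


KKT complementary slackness check:
lambda_1 * g_1 = 1.97 * -4.65 = -9.1605
lambda_2 * g_2 = 2.52 * 1.88 = 4.7376
lambda_3 * g_3 = 6.52 * -0.04 = -0.2608
Total violation = 9.1605 + 4.7376 + 0.2608 = 14.1589


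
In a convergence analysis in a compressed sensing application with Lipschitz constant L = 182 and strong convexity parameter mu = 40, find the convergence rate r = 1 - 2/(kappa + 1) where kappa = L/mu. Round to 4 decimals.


Step 1: Compute the condition number.
kappa = L/mu = 182/40 = 4.55
Step 2: Compute the convergence rate.
r = 1 - 2/(kappa + 1) = 1 - 2*mu/(L + mu) = (L - mu)/(L + mu) = 142/222 = 0.6396


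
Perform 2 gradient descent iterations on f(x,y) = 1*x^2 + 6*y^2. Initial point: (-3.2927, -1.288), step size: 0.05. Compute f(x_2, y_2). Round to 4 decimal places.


Gradient descent on f(x,y) = 1*x^2 + 6*y^2.
Starting point: (-3.2927, -1.288), alpha = 0.05
Step 1: grad_x = 2*1*-3.2927 = -6.5854, grad_y = 2*6*-1.288 = -15.456
  x_1 = -3.2927 - 0.05*-6.5854 = -2.9634
  y_1 = -1.288 - 0.05*-15.456 = -0.5152
Step 2: grad_x = 2*1*-2.9634 = -5.9269, grad_y = 2*6*-0.5152 = -6.1824
  x_2 = -2.9634 - 0.05*-5.9269 = -2.6671
  y_2 = -0.5152 - 0.05*-6.1824 = -0.2061
f(-2.6671, -0.2061) = 1*(-2.6671)^2 + 6*(-0.2061)^2 = 7.3682


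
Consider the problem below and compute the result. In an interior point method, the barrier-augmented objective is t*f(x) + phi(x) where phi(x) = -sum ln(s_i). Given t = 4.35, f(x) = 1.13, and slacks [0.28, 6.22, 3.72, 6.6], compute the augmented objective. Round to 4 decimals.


Step 1: Compute log-barrier.
ln values: [-1.273, 1.8278, 1.3137, 1.8871]
phi = -(-1.273 + 1.8278 + 1.3137 + 1.8871) = -3.7556
Step 2: Compute augmented objective.
t*f(x) = 4.35*1.13 = 4.9155
Total = 4.9155 - 3.7556 = 1.1599


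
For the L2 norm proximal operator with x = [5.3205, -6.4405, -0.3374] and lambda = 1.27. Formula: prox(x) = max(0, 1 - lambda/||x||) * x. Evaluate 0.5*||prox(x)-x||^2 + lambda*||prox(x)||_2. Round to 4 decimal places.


Step 1: Compute ||x||.
||x|| = 8.3607
Step 2: Compute scaling factor.
scale = max(0, 1 - 1.27/8.3607) = 0.8481
Step 3: prox(x) = [4.5123, -5.4622, -0.2861]
||prox(x)|| = 7.0907
Step 4: Proximal objective.
0.5*||prox-x||^2 = 0.8065
lambda*||prox|| = 9.0052
Total = 9.8117


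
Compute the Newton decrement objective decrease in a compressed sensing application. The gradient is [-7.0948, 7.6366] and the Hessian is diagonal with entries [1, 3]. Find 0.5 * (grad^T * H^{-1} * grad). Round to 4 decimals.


Step 1: H is diagonal, so H^(-1) * g = [-7.0948, 2.5455].
Step 2: g^T H^(-1) g = sum_i g_i^2 / H_ii
  = (-7.0948)^2/1 + (7.6366)^2/3
  = 50.3362 + 19.4392 = 69.7754
Step 3: Objective decrease = 0.5 * g^T H^(-1) g = 34.8877


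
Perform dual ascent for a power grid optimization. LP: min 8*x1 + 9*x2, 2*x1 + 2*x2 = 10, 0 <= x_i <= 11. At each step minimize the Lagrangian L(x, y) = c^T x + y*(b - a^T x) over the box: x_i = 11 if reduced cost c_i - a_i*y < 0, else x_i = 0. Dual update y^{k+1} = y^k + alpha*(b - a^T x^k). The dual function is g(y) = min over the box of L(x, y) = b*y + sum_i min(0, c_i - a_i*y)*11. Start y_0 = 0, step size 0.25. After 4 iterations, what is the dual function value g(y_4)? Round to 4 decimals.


Dual ascent for LP: min 8*x1 + 9*x2, 2*x1 + 2*x2 = 10, 0 <= x_i <= 11
Step 1: y^k = 0.0, reduced costs: (8.0, 9.0)
  x^k = (0.0, 0.0), subgradient = b - a^T x = 10.0
  y^{k+1} = 0.0 + 0.25*10.0 = 2.5
Step 2: y^k = 2.5, reduced costs: (3.0, 4.0)
  x^k = (0.0, 0.0), subgradient = b - a^T x = 10.0
  y^{k+1} = 2.5 + 0.25*10.0 = 5.0
Step 3: y^k = 5.0, reduced costs: (-2.0, -1.0)
  x^k = (11.0, 11.0), subgradient = b - a^T x = -34.0
  y^{k+1} = 5.0 + 0.25*-34.0 = -3.5
Step 4: y^k = -3.5, reduced costs: (15.0, 16.0)
  x^k = (0.0, 0.0), subgradient = b - a^T x = 10.0
  y^{k+1} = -3.5 + 0.25*10.0 = -1.0
Dual objective at y_4 = -1.0: reduced costs (10.0, 11.0), box minimizer x = (0.0, 0.0)
g(y_4) = b*y + (c1 - a1*y)*x1 + (c2 - a2*y)*x2 = 10*(-1.0) + 10.0*0.0 + 11.0*0.0 = -10.0 + 0.0 + 0.0 = -10.0


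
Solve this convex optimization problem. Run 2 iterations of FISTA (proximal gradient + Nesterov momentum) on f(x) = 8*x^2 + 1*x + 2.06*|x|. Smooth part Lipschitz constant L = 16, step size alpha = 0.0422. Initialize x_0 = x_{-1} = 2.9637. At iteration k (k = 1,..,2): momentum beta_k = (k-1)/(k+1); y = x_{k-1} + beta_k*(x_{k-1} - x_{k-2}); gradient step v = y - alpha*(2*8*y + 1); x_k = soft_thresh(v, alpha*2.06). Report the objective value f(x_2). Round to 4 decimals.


FISTA on f(x) = 8*x^2 + 1*x + 2.06*|x|
L = 16, alpha = 0.0422
Iteration 1: beta = 0.0, y = 2.9637 + 0.0*(2.9637 - 2.9637) = 2.9637
  grad(y) = 48.4192, v = y - alpha*grad = 0.9204
  prox(v) = soft_thresh(0.9204, 0.0869) = 0.8335
Iteration 2: beta = 0.3333, y = 0.8335 + 0.3333*(0.8335 - 2.9637) = 0.1234
  grad(y) = 2.9745, v = y - alpha*grad = -0.0021
  prox(v) = soft_thresh(-0.0021, 0.0869) = 0.0
f(x_2) = 8*0.0^2 + 1*0.0 + 2.06*|0.0| = 0.0


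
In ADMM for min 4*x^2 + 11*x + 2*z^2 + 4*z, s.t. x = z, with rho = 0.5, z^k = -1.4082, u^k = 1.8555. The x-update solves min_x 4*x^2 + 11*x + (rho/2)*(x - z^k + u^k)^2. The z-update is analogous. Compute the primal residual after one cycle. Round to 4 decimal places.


ADMM iteration with rho = 0.5, z^k = -1.4082, u^k = 1.8555
Step 1: x-update.
Minimize 4*x^2 + 11*x + (0.5/2)*(x + 1.4082 + 1.8555)^2
FOC: (2*4 + 0.5)*x = -11 + 0.5*(-1.4082 - 1.8555)
x^{k+1} = -1.4861
Step 2: z-update.
Minimize 2*z^2 + 4*z + (0.5/2)*(-1.4861 - z + 1.8555)^2
FOC: (2*2 + 0.5)*z = -4 + 0.5*(-1.4861 + 1.8555)
z^{k+1} = -0.8478
Step 3: u-update.
u^{k+1} = 1.8555 - 1.4861 + 0.8478 = 1.2172
Step 4: Primal residual = |-1.4861 + 0.8478| = 0.6383


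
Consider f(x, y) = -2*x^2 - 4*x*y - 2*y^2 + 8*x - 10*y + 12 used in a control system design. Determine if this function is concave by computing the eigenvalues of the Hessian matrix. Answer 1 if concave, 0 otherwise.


The Hessian of f(x,y) = -2*x^2 - 4*x*y - 2*y^2 + 8*x - 10*y + 12 is:
H = [[-4, -4], [-4, -4]]
Trace = -4 - 4 = -8
Determinant = -4*-4 - (-4)^2 = 0
Discriminant = (-8)^2 - 4*0 = 64.0
Eigenvalues: lambda_1 = -8.0, lambda_2 = 0.0
The function is concave.

1


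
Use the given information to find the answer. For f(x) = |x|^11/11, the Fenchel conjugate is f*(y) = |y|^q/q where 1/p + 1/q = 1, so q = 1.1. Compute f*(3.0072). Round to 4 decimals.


The conjugate exponent q satisfies 1/p + 1/q = 1.
p = 11, so q = 11/(11 - 1) = 1.1
|y|^q = 3.0072^1.1 = 3.3572
f*(3.0072) = 3.3572 / 1.1 = 3.052


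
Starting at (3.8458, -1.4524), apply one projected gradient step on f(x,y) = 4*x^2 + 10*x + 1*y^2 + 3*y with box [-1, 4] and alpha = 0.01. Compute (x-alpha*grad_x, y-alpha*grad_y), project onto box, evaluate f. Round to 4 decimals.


Step 1: Compute gradient at (3.8458, -1.4524).
grad_x = 2*4*3.8458 + 10 = 40.7664
grad_y = 2*1*-1.4524 + 3 = 0.0952
Step 2: Gradient step.
x_raw = 3.8458 - 0.01*40.7664 = 3.4381
y_raw = -1.4524 - 0.01*0.0952 = -1.4534
Step 3: Project onto [-1, 4].
x_proj = clip(3.4381) = 3.4381
y_proj = clip(-1.4534) = -1.0
Step 4: Evaluate f.
f(3.4381, -1.0) = 79.6645


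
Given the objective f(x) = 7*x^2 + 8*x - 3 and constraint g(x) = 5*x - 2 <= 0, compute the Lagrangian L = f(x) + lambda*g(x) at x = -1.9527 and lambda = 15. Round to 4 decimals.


Step 1: Evaluate f(x).
f(-1.9527) = 7*(-1.9527)^2 + 8*(-1.9527) - 3 = 8.0697
Step 2: Evaluate g(x).
g(-1.9527) = 5*-1.9527 - 2 = -11.7635
Step 3: Compute Lagrangian.
L = 8.0697 + 15*-11.7635 = -168.3828


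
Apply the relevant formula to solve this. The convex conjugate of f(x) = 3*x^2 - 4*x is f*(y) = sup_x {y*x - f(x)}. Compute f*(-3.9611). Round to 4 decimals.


f*(y) = sup_x {y*x - a*x^2 - b*x} = sup_x {(y-b)*x - a*x^2}
FOC: (y - b) - 2a*x = 0 => x* = (y - b)/(2a)
x* = (-3.9611 + 4)/(2*3) = 0.0065
f*(-3.9611) = (y-b)^2/(4a) = (-3.9611 + 4)^2/(4*3)
= 0.0015/12 = 0.0001


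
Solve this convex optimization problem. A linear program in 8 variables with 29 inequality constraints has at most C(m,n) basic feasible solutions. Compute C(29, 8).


Each vertex corresponds to some choice of n active constraints out of m, so the number of vertices is at most C(m, n) = m! / (n!(m-n)!).
m = 29, n = 8
Numerator: 29 * 28 * 27 * 26 * 25 * 24 * 23 * 22
Denominator: 8! = 40320
C(29, 8) = 4292145


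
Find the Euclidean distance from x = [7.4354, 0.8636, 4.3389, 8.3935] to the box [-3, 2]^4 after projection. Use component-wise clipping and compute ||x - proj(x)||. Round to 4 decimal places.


Project each component onto [-3, 2].
clip(7.4354) = 2.0, clip(0.8636) = 0.8636, clip(4.3389) = 2.0, clip(8.3935) = 2.0
Projection = [2.0, 0.8636, 2.0, 2.0]
Squared diffs: [29.5436, 0.0, 5.4705, 40.8768]
Distance = sqrt(75.8909) = 8.7115


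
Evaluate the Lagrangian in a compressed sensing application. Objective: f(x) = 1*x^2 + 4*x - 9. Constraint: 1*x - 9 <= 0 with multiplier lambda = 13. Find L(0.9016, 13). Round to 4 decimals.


Step 1: Evaluate f(x).
f(0.9016) = 1*0.9016^2 + 4*0.9016 - 9 = -4.5807
Step 2: Evaluate g(x).
g(0.9016) = 1*0.9016 - 9 = -8.0984
Step 3: Compute Lagrangian.
L = -4.5807 + 13*-8.0984 = -109.8599


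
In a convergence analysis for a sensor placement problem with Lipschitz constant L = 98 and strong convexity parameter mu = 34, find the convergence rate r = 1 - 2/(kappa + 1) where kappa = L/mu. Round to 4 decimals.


Step 1: Compute the condition number.
kappa = L/mu = 98/34 = 2.8824
Step 2: Compute the convergence rate.
r = 1 - 2/(kappa + 1) = 1 - 2*mu/(L + mu) = (L - mu)/(L + mu) = 64/132 = 0.4848


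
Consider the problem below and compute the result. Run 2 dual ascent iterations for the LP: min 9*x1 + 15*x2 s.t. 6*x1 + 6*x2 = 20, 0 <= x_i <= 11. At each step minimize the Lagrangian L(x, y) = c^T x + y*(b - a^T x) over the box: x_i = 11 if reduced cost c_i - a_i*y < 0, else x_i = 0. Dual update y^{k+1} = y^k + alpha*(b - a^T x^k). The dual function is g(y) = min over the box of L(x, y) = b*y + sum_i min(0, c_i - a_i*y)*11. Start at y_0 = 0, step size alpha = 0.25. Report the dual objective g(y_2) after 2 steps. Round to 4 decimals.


Dual ascent for LP: min 9*x1 + 15*x2, 6*x1 + 6*x2 = 20, 0 <= x_i <= 11
Step 1: y^k = 0.0, reduced costs: (9.0, 15.0)
  x^k = (0.0, 0.0), subgradient = b - a^T x = 20.0
  y^{k+1} = 0.0 + 0.25*20.0 = 5.0
Step 2: y^k = 5.0, reduced costs: (-21.0, -15.0)
  x^k = (11.0, 11.0), subgradient = b - a^T x = -112.0
  y^{k+1} = 5.0 + 0.25*-112.0 = -23.0
Dual objective at y_2 = -23.0: reduced costs (147.0, 153.0), box minimizer x = (0.0, 0.0)
g(y_2) = b*y + (c1 - a1*y)*x1 + (c2 - a2*y)*x2 = 20*(-23.0) + 147.0*0.0 + 153.0*0.0 = -460.0 + 0.0 + 0.0 = -460.0


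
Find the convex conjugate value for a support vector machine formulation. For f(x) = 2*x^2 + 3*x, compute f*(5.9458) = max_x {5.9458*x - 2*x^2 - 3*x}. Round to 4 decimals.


f*(y) = sup_x {y*x - a*x^2 - b*x} = sup_x {(y-b)*x - a*x^2}
FOC: (y - b) - 2a*x = 0 => x* = (y - b)/(2a)
x* = (5.9458 - 3)/(2*2) = 0.7365
f*(5.9458) = (y-b)^2/(4a) = (5.9458 - 3)^2/(4*2)
= 8.6777/8 = 1.0847


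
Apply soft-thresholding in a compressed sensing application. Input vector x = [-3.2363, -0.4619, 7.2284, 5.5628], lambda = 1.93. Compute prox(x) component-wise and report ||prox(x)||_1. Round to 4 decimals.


Soft-thresholding with lambda = 1.93:
prox(-3.2363) = sign(-3.2363)*max(|-3.2363| - 1.93, 0) = -1.3063
prox(-0.4619) = sign(-0.4619)*max(|-0.4619| - 1.93, 0) = 0.0
prox(7.2284) = sign(7.2284)*max(|7.2284| - 1.93, 0) = 5.2984
prox(5.5628) = sign(5.5628)*max(|5.5628| - 1.93, 0) = 3.6328
prox(x) = [-1.3063, 0.0, 5.2984, 3.6328]
||prox(x)||_1 = 1.3063 + 0.0 + 5.2984 + 3.6328 = 10.2375


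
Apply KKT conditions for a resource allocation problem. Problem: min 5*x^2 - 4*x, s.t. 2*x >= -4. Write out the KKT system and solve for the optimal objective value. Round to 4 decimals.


Step 1: Try lambda = 0 (constraint inactive).
Stationarity: 2*5*x - 4 = 0
x* = 4/(2*5) = 0.4
Check constraint: 2*0.4 = 0.8 >= -4 -- satisfied.
Step 2: Compute optimal value.
f(x*) = 5*0.4^2 - 4*0.4 = -0.8


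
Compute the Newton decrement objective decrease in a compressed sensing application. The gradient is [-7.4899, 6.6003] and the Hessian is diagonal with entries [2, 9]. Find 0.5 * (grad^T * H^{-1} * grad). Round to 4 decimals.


Step 1: H is diagonal, so H^(-1) * g = [-3.745, 0.7334].
Step 2: g^T H^(-1) g = sum_i g_i^2 / H_ii
  = (-7.4899)^2/2 + (6.6003)^2/9
  = 28.0493 + 4.8404 = 32.8897
Step 3: Objective decrease = 0.5 * g^T H^(-1) g = 16.4449


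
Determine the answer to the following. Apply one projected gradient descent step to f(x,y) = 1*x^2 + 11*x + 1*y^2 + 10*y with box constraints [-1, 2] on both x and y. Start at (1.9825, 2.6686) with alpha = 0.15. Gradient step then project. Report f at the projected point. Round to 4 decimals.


Step 1: Compute gradient at (1.9825, 2.6686).
grad_x = 2*1*1.9825 + 11 = 14.965
grad_y = 2*1*2.6686 + 10 = 15.3372
Step 2: Gradient step.
x_raw = 1.9825 - 0.15*14.965 = -0.2623
y_raw = 2.6686 - 0.15*15.3372 = 0.368
Step 3: Project onto [-1, 2].
x_proj = clip(-0.2623) = -0.2623
y_proj = clip(0.368) = 0.368
Step 4: Evaluate f.
f(-0.2623, 0.368) = 0.9997


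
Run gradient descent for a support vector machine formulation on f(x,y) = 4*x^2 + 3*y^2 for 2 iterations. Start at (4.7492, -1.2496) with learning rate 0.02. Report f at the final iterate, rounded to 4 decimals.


Gradient descent on f(x,y) = 4*x^2 + 3*y^2.
Starting point: (4.7492, -1.2496), alpha = 0.02
Step 1: grad_x = 2*4*4.7492 = 37.9936, grad_y = 2*3*-1.2496 = -7.4976
  x_1 = 4.7492 - 0.02*37.9936 = 3.9893
  y_1 = -1.2496 - 0.02*-7.4976 = -1.0996
Step 2: grad_x = 2*4*3.9893 = 31.9146, grad_y = 2*3*-1.0996 = -6.5979
  x_2 = 3.9893 - 0.02*31.9146 = 3.351
  y_2 = -1.0996 - 0.02*-6.5979 = -0.9677
f(3.351, -0.9677) = 4*3.351^2 + 3*(-0.9677)^2 = 47.727


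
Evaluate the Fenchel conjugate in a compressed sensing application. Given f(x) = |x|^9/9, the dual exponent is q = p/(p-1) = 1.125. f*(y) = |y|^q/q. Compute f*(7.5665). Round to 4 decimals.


The conjugate exponent q satisfies 1/p + 1/q = 1.
p = 9, so q = 9/(9 - 1) = 1.125
|y|^q = 7.5665^1.125 = 9.7444
f*(7.5665) = 9.7444 / 1.125 = 8.6617


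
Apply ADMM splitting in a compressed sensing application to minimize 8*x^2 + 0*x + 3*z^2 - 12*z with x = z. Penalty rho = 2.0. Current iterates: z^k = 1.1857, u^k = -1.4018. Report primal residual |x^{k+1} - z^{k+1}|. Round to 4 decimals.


ADMM iteration with rho = 2.0, z^k = 1.1857, u^k = -1.4018
Step 1: x-update.
Minimize 8*x^2 + 0*x + (2.0/2)*(x - 1.1857 - 1.4018)^2
FOC: (2*8 + 2.0)*x = 0 + 2.0*(1.1857 + 1.4018)
x^{k+1} = 0.2875
Step 2: z-update.
Minimize 3*z^2 - 12*z + (2.0/2)*(0.2875 - z - 1.4018)^2
FOC: (2*3 + 2.0)*z = 12 + 2.0*(0.2875 - 1.4018)
z^{k+1} = 1.2214
Step 3: u-update.
u^{k+1} = -1.4018 + 0.2875 - 1.2214 = -2.3357
Step 4: Primal residual = |0.2875 - 1.2214| = 0.9339


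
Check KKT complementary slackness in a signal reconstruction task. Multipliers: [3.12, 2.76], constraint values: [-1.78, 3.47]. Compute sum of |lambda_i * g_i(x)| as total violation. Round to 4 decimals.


KKT complementary slackness check:
lambda_1 * g_1 = 3.12 * -1.78 = -5.5536
lambda_2 * g_2 = 2.76 * 3.47 = 9.5772
Total violation = 5.5536 + 9.5772 = 15.1308


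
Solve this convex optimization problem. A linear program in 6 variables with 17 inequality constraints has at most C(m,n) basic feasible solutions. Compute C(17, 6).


Each vertex corresponds to some choice of n active constraints out of m, so the number of vertices is at most C(m, n) = m! / (n!(m-n)!).
m = 17, n = 6
Numerator: 17 * 16 * 15 * 14 * 13 * 12
Denominator: 6! = 720
C(17, 6) = 12376


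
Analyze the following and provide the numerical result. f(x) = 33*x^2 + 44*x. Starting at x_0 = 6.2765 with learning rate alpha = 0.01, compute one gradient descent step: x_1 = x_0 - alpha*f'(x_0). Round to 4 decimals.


We compute the gradient at x_0 and apply the update.
f'(x) = 66*x + 44
f'(6.2765) = 66*6.2765 + 44 = 458.249
x_1 = 6.2765 - 0.01*458.249 = 1.694


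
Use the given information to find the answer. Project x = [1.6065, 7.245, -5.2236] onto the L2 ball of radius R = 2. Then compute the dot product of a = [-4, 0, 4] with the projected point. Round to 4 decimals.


Step 1: Compute ||x|| (intermediates to 6 decimals).
||x|| = sqrt(1.6065^2 + 7.245^2 + (-5.2236)^2) = 9.075068
Step 2: Project.
Since ||x|| > R, scale = R/||x|| = 2/9.075068 = 0.220384, proj(x) = scale * x
proj(x) = [0.354047, 1.596682, -1.151198]
Step 3: Dot product.
a^T * proj(x) = -4*0.354047 + 0*1.596682 + 4*(-1.151198) = -6.021


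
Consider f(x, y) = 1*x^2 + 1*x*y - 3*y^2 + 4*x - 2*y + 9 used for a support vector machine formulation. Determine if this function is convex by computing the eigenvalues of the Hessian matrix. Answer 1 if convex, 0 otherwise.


The Hessian of f(x,y) = 1*x^2 + 1*x*y - 3*y^2 + 4*x - 2*y + 9 is:
H = [[2, 1], [1, -6]]
Trace = 2 - 6 = -4
Determinant = 2*-6 - (1)^2 = -13
Discriminant = (-4)^2 - 4*-13 = 68.0
Eigenvalues: lambda_1 = -6.1231, lambda_2 = 2.1231
The function is not convex.

0


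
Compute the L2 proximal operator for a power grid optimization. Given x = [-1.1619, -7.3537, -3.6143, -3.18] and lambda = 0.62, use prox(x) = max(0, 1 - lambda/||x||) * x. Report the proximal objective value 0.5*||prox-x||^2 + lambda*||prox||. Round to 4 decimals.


Step 1: Compute ||x||.
||x|| = 8.8658
Step 2: Compute scaling factor.
scale = max(0, 1 - 0.62/8.8658) = 0.9301
Step 3: prox(x) = [-1.0806, -6.8394, -3.3615, -2.9576]
||prox(x)|| = 8.2458
Step 4: Proximal objective.
0.5*||prox-x||^2 = 0.1922
lambda*||prox|| = 5.1124
Total = 5.3046


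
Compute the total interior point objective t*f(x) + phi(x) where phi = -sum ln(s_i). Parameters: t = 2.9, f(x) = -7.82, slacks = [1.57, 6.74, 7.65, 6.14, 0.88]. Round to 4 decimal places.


Step 1: Compute log-barrier.
ln values: [0.4511, 1.9081, 2.0347, 1.8148, -0.1278]
phi = -(0.4511 + 1.9081 + 2.0347 + 1.8148 - 0.1278) = -6.0808
Step 2: Compute augmented objective.
t*f(x) = 2.9*-7.82 = -22.678
Total = -22.678 - 6.0808 = -28.7588


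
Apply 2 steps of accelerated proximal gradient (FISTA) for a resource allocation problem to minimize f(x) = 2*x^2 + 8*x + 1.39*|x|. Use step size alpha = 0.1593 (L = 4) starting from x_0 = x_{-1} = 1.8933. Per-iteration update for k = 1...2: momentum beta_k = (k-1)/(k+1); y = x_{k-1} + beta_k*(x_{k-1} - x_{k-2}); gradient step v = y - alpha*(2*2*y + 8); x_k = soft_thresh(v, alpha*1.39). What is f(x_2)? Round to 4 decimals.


FISTA on f(x) = 2*x^2 + 8*x + 1.39*|x|
L = 4, alpha = 0.1593
Iteration 1: beta = 0.0, y = 1.8933 + 0.0*(1.8933 - 1.8933) = 1.8933
  grad(y) = 15.5732, v = y - alpha*grad = -0.5875
  prox(v) = soft_thresh(-0.5875, 0.2214) = -0.3661
Iteration 2: beta = 0.3333, y = -0.3661 + 0.3333*(-0.3661 - 1.8933) = -1.1192
  grad(y) = 3.5232, v = y - alpha*grad = -1.6804
  prox(v) = soft_thresh(-1.6804, 0.2214) = -1.459
f(x_2) = 2*(-1.459)^2 + 8*(-1.459) + 1.39*|-1.459| = -5.3866


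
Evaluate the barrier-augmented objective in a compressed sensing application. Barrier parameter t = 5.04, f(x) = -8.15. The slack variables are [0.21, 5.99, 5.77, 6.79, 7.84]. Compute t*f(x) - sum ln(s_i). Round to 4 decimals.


Step 1: Compute log-barrier.
ln values: [-1.5606, 1.7901, 1.7527, 1.9155, 2.0592]
phi = -(-1.5606 + 1.7901 + 1.7527 + 1.9155 + 2.0592) = -5.9568
Step 2: Compute augmented objective.
t*f(x) = 5.04*-8.15 = -41.076
Total = -41.076 - 5.9568 = -47.0328


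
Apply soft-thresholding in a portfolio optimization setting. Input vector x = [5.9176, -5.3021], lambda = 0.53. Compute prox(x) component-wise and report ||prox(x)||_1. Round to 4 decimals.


Soft-thresholding with lambda = 0.53:
prox(5.9176) = sign(5.9176)*max(|5.9176| - 0.53, 0) = 5.3876
prox(-5.3021) = sign(-5.3021)*max(|-5.3021| - 0.53, 0) = -4.7721
prox(x) = [5.3876, -4.7721]
||prox(x)||_1 = 5.3876 + 4.7721 = 10.1597


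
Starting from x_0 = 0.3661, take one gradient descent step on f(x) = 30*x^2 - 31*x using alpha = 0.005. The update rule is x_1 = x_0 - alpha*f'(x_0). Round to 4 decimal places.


We compute the gradient at x_0 and apply the update.
f'(x) = 60*x - 31
f'(0.3661) = 60*0.3661 - 31 = -9.034
x_1 = 0.3661 - 0.005*-9.034 = 0.4113


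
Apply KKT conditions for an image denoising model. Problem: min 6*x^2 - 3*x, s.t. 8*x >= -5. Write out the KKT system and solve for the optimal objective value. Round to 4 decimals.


Step 1: Try lambda = 0 (constraint inactive).
Stationarity: 2*6*x - 3 = 0
x* = 3/(2*6) = 0.25
Check constraint: 8*0.25 = 2.0 >= -5 -- satisfied.
Step 2: Compute optimal value.
f(x*) = 6*0.25^2 - 3*0.25 = -0.375
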